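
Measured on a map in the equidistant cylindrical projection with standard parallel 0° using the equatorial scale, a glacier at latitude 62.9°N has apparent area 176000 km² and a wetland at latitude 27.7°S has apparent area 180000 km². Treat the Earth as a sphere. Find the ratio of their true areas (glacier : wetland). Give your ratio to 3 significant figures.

0.503

Plate carrée has h = 1 and k = sec φ, giving areal scale sec φ; true area = (apparent area) · cos φ.
True area of glacier: 176000 × cos(62.9°) = 176000 × 0.4555 = 80180 km².
True area of wetland: 180000 × cos(27.7°) = 180000 × 0.8854 = 159400 km².
Ratio = 80180 / 159400 ≈ 0.503.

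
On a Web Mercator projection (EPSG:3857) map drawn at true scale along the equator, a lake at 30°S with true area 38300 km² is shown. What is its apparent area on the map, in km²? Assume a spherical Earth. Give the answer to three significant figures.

51100 km²

For Mercator, h = k = sec φ (a conformal cylindrical projection has a single point scale, 1/cos φ).
Areal scale = k² = sec²φ = 1/cos²(30°) = 1/0.8660² = 1.333.
Apparent area = 38300 × 1.333 ≈ 51100 km².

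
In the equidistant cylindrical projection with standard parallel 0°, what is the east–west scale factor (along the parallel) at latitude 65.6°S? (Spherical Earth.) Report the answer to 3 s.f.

2.42

For the equirectangular projection with φ₀ = 0 (plate carrée), h = 1 along meridians and k = sec φ along parallels.
k = 1/cos 65.6° = 1/0.4131 = 2.421.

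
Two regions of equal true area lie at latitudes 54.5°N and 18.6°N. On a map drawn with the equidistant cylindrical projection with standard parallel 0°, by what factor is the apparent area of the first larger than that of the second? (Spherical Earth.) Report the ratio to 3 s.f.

Plate carrée maps x = Rλ, y = Rφ. The meridian scale is h = 1 and the parallel scale is k = 1/cos φ = sec φ.
Areal scale at 54.5°: h·k = 1.000 × 1.722 = 1.722.
Areal scale at 18.6°: h·k = 1.000 × 1.055 = 1.055.
Ratio = 1.722/1.055 ≈ 1.63.

1.63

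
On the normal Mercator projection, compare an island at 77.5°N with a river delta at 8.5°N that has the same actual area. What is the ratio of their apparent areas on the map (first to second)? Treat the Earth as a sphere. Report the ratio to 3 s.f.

On Mercator, area is exaggerated by sec²φ = 1/cos²φ.
At 77.5°: sec²(77.5°) = 1/0.2164² = 21.35.
At 8.5°: sec²(8.5°) = 1/0.9890² = 1.022.
Ratio = 21.35/1.022 = cos²(8.5°)/cos²(77.5°) ≈ 20.9.

20.9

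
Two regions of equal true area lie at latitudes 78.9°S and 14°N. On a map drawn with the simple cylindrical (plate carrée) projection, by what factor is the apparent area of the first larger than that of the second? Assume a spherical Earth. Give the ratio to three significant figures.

Plate carrée maps x = Rλ, y = Rφ. The meridian scale is h = 1 and the parallel scale is k = 1/cos φ = sec φ.
Areal scale at 78.9°: h·k = 1.000 × 5.194 = 5.194.
Areal scale at 14°: h·k = 1.000 × 1.031 = 1.031.
Ratio = 5.194/1.031 ≈ 5.04.

5.04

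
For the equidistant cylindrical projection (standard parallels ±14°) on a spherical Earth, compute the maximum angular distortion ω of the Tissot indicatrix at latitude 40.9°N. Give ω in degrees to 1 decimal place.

14.3°

In the equirectangular projection with standard parallel φ₀ = 14° (x = Rλ cos φ₀, y = Rφ), meridians are true-scale (h = 1) and the parallel scale is k = cos φ₀ / cos φ.
At 40.9°: h = 1.000, k = 1.284; principal scales a = 1.284, b = 1.000.
sin(ω/2) = (a − b)/(a + b) = 0.2837/2.284 = 0.1242, so ω = 2 arcsin(0.1242) ≈ 14.3°.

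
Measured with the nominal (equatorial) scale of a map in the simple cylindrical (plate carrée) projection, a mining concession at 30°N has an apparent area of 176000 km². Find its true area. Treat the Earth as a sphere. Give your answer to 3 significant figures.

Plate carrée maps x = Rλ, y = Rφ. The meridian scale is h = 1 and the parallel scale is k = 1/cos φ = sec φ.
Areal scale = h·k = 1 × sec φ; at 30°, h = 1.000, k = 1.155, so h·k = 1.155.
True area = apparent / (areal scale) = 176000 / 1.155 ≈ 152000 km².

152000 km²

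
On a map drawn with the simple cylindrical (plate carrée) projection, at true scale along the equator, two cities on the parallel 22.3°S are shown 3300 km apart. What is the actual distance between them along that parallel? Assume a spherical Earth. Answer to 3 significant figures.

In the plate carrée (x = Rλ, y = Rφ), meridians are true-scale (h = 1) and parallels are stretched by k = sec φ.
Along the parallel at 22.3°, map distances are exaggerated by k = sec 22.3° = 1.081.
True distance = 3300 / 1.081 = 3300 × cos 22.3° ≈ 3050 km.

3050 km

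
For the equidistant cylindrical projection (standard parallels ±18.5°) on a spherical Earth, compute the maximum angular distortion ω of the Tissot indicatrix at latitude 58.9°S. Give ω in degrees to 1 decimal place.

With standard parallel φ₀ = 18.5°, the equirectangular projection gives x = Rλ cos φ₀, y = Rφ, so h = 1 and k = cos 18.5° / cos φ.
At 58.9°: h = 1.000, k = 1.836; principal scales a = 1.836, b = 1.000.
sin(ω/2) = (a − b)/(a + b) = 0.8359/2.836 = 0.2948, so ω = 2 arcsin(0.2948) ≈ 34.3°.

34.3°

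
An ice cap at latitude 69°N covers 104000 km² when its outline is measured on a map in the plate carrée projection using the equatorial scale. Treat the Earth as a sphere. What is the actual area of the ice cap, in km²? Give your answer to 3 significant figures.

Plate carrée maps x = Rλ, y = Rφ. The meridian scale is h = 1 and the parallel scale is k = 1/cos φ = sec φ.
Areal scale = h·k = 1 × sec φ; at 69°, h = 1.000, k = 2.790, so h·k = 2.790.
True area = apparent / (areal scale) = 104000 / 2.790 ≈ 37300 km².

37300 km²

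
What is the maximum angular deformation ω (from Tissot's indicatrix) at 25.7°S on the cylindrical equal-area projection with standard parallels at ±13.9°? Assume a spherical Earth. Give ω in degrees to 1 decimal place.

For cylindrical equal-area with standard parallel φ₀, h = cos φ / cos φ₀ and k = cos φ₀ / cos φ, so h·k = 1.
At 25.7°: h = 0.9283, k = 1.077; principal scales a = 1.077, b = 0.9283.
sin(ω/2) = (a − b)/(a + b) = 0.1490/2.006 = 0.07431, so ω = 2 arcsin(0.07431) ≈ 8.5°.

8.5°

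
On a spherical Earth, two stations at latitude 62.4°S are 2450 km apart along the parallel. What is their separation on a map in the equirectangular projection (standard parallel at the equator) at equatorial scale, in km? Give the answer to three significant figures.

5290 km

Plate carrée maps x = Rλ, y = Rφ. The meridian scale is h = 1 and the parallel scale is k = 1/cos φ = sec φ.
Along the parallel, k = sec 62.4° = 1/0.4633 = 2.158.
Map distance = 2450 × 2.158 ≈ 5290 km.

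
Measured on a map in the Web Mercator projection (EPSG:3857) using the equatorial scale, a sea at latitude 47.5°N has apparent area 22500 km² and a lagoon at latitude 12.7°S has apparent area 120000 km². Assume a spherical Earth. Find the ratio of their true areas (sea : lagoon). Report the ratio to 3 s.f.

On Mercator the areal scale is sec²φ, so true area = apparent × cos²φ.
True area of sea: 22500 × cos²(47.5°) = 22500 × 0.4564 = 10270 km².
True area of lagoon: 120000 × cos²(12.7°) = 120000 × 0.9517 = 114200 km².
Ratio = 10270 / 114200 ≈ 0.0899.

0.0899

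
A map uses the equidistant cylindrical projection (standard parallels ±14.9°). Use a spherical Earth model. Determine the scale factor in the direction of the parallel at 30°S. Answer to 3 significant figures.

The equidistant cylindrical projection with φ₀ = 14.9° has h = 1 (meridians true) and k = cos φ₀ / cos φ along parallels.
k = cos 14.9° / cos 30° = 0.9664/0.8660 = 1.116.

1.12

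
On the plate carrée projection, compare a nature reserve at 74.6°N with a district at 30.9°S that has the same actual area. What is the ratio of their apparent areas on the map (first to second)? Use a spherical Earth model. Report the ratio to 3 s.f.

3.23

Plate carrée maps x = Rλ, y = Rφ. The meridian scale is h = 1 and the parallel scale is k = 1/cos φ = sec φ.
Areal scale at 74.6°: h·k = 1.000 × 3.766 = 3.766.
Areal scale at 30.9°: h·k = 1.000 × 1.165 = 1.165.
Ratio = 3.766/1.165 ≈ 3.23.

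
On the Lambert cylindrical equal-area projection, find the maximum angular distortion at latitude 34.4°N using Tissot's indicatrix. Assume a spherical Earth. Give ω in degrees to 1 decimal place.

21.9°

The Lambert cylindrical equal-area projection is the cylindrical equal-area projection with its standard parallel at the equator (φ₀ = 0). For cylindrical equal-area with standard parallel φ₀, h = cos φ / cos φ₀ and k = cos φ₀ / cos φ, so h·k = 1.
At 34.4°: h = 0.8251, k = 1.212; principal scales a = 1.212, b = 0.8251.
sin(ω/2) = (a − b)/(a + b) = 0.3868/2.037 = 0.1899, so ω = 2 arcsin(0.1899) ≈ 21.9°.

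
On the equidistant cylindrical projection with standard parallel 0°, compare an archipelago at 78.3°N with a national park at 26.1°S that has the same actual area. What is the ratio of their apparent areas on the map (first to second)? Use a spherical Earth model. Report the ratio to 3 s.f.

4.43

Plate carrée maps x = Rλ, y = Rφ. The meridian scale is h = 1 and the parallel scale is k = 1/cos φ = sec φ.
Areal scale at 78.3°: h·k = 1.000 × 4.931 = 4.931.
Areal scale at 26.1°: h·k = 1.000 × 1.114 = 1.114.
Ratio = 4.931/1.114 ≈ 4.43.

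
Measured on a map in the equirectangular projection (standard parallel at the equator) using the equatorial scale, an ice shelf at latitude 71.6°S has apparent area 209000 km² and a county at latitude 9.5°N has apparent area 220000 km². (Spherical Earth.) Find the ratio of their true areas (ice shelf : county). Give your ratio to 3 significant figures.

0.304

Plate carrée has h = 1 and k = sec φ, giving areal scale sec φ; true area = (apparent area) · cos φ.
True area of ice shelf: 209000 × cos(71.6°) = 209000 × 0.3156 = 65970 km².
True area of county: 220000 × cos(9.5°) = 220000 × 0.9863 = 217000 km².
Ratio = 65970 / 217000 ≈ 0.304.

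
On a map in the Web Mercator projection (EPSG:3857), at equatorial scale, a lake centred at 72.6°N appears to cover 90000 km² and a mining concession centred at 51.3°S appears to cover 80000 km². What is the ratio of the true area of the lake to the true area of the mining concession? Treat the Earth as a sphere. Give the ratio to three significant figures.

On Mercator the areal scale is sec²φ, so true area = apparent × cos²φ.
True area of lake: 90000 × cos²(72.6°) = 90000 × 0.08943 = 8048 km².
True area of mining concession: 80000 × cos²(51.3°) = 80000 × 0.3909 = 31270 km².
Ratio = 8048 / 31270 ≈ 0.257.

0.257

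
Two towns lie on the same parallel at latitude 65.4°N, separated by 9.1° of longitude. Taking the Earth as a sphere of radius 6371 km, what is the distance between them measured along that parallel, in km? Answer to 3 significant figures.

421 km

Arc length along a parallel = R cos φ · Δλ (with Δλ in radians).
= 6371 × cos 65.4° × (9.1° × π/180) = 6371 × 0.4163 × 0.1588 ≈ 421 km.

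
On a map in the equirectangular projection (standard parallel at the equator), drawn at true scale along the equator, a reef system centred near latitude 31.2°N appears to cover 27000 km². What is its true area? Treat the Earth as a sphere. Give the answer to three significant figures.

In the plate carrée (x = Rλ, y = Rφ), meridians are true-scale (h = 1) and parallels are stretched by k = sec φ.
Areal scale = h·k = 1 × sec φ; at 31.2°, h = 1.000, k = 1.169, so h·k = 1.169.
True area = apparent / (areal scale) = 27000 / 1.169 ≈ 23100 km².

23100 km²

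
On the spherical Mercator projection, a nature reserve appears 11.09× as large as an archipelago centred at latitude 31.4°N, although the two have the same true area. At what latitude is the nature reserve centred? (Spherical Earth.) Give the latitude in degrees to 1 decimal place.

Mercator areal scale is sec²φ, so apparent-area ratio = sec²φ₁ / sec²φ₂ = cos²φ₂ / cos²φ₁.
cos²φ₂ / cos²φ₁ = 11.09  ⇒  cos φ₁ = cos 31.4° / √11.09 = 0.8536/3.330 = 0.2563.
φ₁ = arccos(0.2563) ≈ 75.1°.

75.1°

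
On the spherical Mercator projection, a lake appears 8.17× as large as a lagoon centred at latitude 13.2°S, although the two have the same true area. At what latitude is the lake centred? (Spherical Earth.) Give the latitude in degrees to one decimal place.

70.1°

On Mercator, (apparent₁)/(apparent₂) = sec²φ₁ / sec²φ₂ when true areas are equal.
cos²φ₂ / cos²φ₁ = 8.17  ⇒  cos φ₁ = cos 13.2° / √8.17 = 0.9736/2.858 = 0.3406.
φ₁ = arccos(0.3406) ≈ 70.1°.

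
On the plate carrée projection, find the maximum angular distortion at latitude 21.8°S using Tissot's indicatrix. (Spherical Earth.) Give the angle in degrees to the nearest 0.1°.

Plate carrée maps x = Rλ, y = Rφ. The meridian scale is h = 1 and the parallel scale is k = 1/cos φ = sec φ.
At 21.8°: h = 1.000, k = 1.077; principal scales a = 1.077, b = 1.000.
sin(ω/2) = (a − b)/(a + b) = 0.07702/2.077 = 0.03708, so ω = 2 arcsin(0.03708) ≈ 4.3°.

4.3°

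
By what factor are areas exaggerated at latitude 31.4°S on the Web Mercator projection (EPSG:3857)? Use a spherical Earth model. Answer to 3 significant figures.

The Mercator projection is conformal; its linear scale factor is the same in every direction and equals sec φ = 1/cos φ.
Areal scale = k² = sec²φ = 1/cos²(31.4°) = 1/0.8536² = 1.373.

1.37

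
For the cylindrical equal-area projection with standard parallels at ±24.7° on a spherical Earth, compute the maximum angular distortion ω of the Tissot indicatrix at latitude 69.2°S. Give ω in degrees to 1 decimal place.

94.6°

For cylindrical equal-area with standard parallel φ₀, h = cos φ / cos φ₀ and k = cos φ₀ / cos φ, so h·k = 1.
At 69.2°: h = 0.3909, k = 2.558; principal scales a = 2.558, b = 0.3909.
sin(ω/2) = (a − b)/(a + b) = 2.168/2.949 = 0.7349, so ω = 2 arcsin(0.7349) ≈ 94.6°.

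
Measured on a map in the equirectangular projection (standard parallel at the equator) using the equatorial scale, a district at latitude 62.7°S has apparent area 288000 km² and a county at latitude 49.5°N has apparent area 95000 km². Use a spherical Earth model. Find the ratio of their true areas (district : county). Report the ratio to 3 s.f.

Plate carrée has h = 1 and k = sec φ, giving areal scale sec φ; true area = (apparent area) · cos φ.
True area of district: 288000 × cos(62.7°) = 288000 × 0.4586 = 132100 km².
True area of county: 95000 × cos(49.5°) = 95000 × 0.6494 = 61700 km².
Ratio = 132100 / 61700 ≈ 2.14.

2.14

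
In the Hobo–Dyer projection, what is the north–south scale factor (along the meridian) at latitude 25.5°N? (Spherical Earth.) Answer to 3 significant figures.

1.14

Hobo–Dyer is a cylindrical equal-area projection with standard parallels at ±37.5°. A cylindrical equal-area projection with standard parallel φ₀ has meridian scale h = cos φ / cos φ₀ and parallel scale k = cos φ₀ / cos φ (so areas are preserved, h·k = 1).
h = cos 25.5° / cos 37.5° = 0.9026/0.7934 = 1.138.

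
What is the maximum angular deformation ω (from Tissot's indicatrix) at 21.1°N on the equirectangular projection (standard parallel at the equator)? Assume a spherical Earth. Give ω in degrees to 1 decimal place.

In the plate carrée (x = Rλ, y = Rφ), meridians are true-scale (h = 1) and parallels are stretched by k = sec φ.
At 21.1°: h = 1.000, k = 1.072; principal scales a = 1.072, b = 1.000.
sin(ω/2) = (a − b)/(a + b) = 0.07186/2.072 = 0.03469, so ω = 2 arcsin(0.03469) ≈ 4.0°.

4.0°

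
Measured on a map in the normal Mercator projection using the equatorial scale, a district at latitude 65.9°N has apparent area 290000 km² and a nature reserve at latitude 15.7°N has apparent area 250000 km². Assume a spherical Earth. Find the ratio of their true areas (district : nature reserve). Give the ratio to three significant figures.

On Mercator the areal scale is sec²φ, so true area = apparent × cos²φ.
True area of district: 290000 × cos²(65.9°) = 290000 × 0.1667 = 48350 km².
True area of nature reserve: 250000 × cos²(15.7°) = 250000 × 0.9268 = 231700 km².
Ratio = 48350 / 231700 ≈ 0.209.

0.209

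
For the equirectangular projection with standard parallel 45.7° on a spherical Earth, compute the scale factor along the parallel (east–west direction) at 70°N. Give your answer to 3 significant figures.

With standard parallel φ₀ = 45.7°, the equirectangular projection gives x = Rλ cos φ₀, y = Rφ, so h = 1 and k = cos 45.7° / cos φ.
k = cos 45.7° / cos 70° = 0.6984/0.3420 = 2.042.

2.04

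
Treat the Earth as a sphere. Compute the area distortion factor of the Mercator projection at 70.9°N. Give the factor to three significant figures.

9.34

Mercator is conformal, so the point scale is isotropic: h = k = sec φ = 1/cos φ.
Areal scale = k² = sec²φ = 1/cos²(70.9°) = 1/0.3272² = 9.340.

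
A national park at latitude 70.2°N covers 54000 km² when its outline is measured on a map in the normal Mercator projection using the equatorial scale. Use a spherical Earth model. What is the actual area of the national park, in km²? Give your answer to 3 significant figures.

For Mercator, h = k = sec φ (a conformal cylindrical projection has a single point scale, 1/cos φ).
Areal scale = k² = sec²φ = 1/cos²(70.2°) = 1/0.3387² = 8.715.
True area = apparent / (areal scale) = 54000 / 8.715 ≈ 6200 km².

6200 km²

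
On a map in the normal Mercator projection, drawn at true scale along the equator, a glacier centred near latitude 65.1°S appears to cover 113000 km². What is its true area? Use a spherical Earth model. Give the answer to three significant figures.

Mercator is conformal, so the point scale is isotropic: h = k = sec φ = 1/cos φ.
Areal scale = k² = sec²φ = 1/cos²(65.1°) = 1/0.4210² = 5.641.
True area = apparent / (areal scale) = 113000 / 5.641 ≈ 20000 km².

20000 km²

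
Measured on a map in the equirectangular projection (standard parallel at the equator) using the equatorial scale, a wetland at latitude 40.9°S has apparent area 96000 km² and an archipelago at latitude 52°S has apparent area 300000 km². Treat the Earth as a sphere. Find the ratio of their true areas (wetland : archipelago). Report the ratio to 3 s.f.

0.393

Plate carrée has h = 1 and k = sec φ, giving areal scale sec φ; true area = (apparent area) · cos φ.
True area of wetland: 96000 × cos(40.9°) = 96000 × 0.7559 = 72560 km².
True area of archipelago: 300000 × cos(52°) = 300000 × 0.6157 = 184700 km².
Ratio = 72560 / 184700 ≈ 0.393.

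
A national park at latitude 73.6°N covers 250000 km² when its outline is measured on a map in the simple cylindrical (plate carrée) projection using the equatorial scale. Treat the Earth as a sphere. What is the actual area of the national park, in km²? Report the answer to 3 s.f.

70600 km²

For the equirectangular projection with φ₀ = 0 (plate carrée), h = 1 along meridians and k = sec φ along parallels.
Areal scale = h·k = 1 × sec φ; at 73.6°, h = 1.000, k = 3.542, so h·k = 3.542.
True area = apparent / (areal scale) = 250000 / 3.542 ≈ 70600 km².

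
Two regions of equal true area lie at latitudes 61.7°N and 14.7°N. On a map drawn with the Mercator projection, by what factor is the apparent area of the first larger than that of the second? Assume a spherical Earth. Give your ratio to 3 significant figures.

Mercator is conformal with k = sec φ, so areal scale = k² = sec²φ.
At 61.7°: sec²(61.7°) = 1/0.4741² = 4.449.
At 14.7°: sec²(14.7°) = 1/0.9673² = 1.069.
Ratio = 4.449/1.069 = cos²(14.7°)/cos²(61.7°) ≈ 4.16.

4.16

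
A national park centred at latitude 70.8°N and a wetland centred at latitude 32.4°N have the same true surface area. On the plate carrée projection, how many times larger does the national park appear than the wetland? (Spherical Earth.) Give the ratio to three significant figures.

In the plate carrée (x = Rλ, y = Rφ), meridians are true-scale (h = 1) and parallels are stretched by k = sec φ.
Areal scale at 70.8°: h·k = 1.000 × 3.041 = 3.041.
Areal scale at 32.4°: h·k = 1.000 × 1.184 = 1.184.
Ratio = 3.041/1.184 ≈ 2.57.

2.57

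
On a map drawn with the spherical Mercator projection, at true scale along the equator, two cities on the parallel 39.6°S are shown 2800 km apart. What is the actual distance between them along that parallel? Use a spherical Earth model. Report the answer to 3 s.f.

Mercator is conformal, so the point scale is isotropic: h = k = sec φ = 1/cos φ.
Along the parallel at 39.6°, map distances are exaggerated by k = sec 39.6° = 1.298.
True distance = 2800 / 1.298 = 2800 × cos 39.6° ≈ 2160 km.

2160 km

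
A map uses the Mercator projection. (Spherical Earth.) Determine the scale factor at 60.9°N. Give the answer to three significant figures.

2.06

Mercator is conformal, so the point scale is isotropic: h = k = sec φ = 1/cos φ.
k = 1/cos 60.9° = 1/0.4863 = 2.056.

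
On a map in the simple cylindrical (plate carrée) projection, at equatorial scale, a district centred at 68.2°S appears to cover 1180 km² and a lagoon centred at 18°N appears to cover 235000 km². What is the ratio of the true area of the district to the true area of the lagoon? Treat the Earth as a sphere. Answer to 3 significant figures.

0.00196

On the plate carrée, areal scale = h·k = 1 × sec φ, so true area = apparent × cos φ.
True area of district: 1180 × cos(68.2°) = 1180 × 0.3714 = 438.2 km².
True area of lagoon: 235000 × cos(18°) = 235000 × 0.9511 = 223500 km².
Ratio = 438.2 / 223500 ≈ 0.00196.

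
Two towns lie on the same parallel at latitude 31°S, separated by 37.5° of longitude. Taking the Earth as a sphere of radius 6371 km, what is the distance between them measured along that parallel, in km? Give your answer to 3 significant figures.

3570 km

Arc length along a parallel = R cos φ · Δλ (with Δλ in radians).
= 6371 × cos 31° × (37.5° × π/180) = 6371 × 0.8572 × 0.6545 ≈ 3570 km.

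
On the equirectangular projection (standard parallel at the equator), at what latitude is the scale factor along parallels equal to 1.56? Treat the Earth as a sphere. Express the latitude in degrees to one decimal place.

50.1°

Plate carrée: h = 1, k = sec φ along parallels.
sec φ = 1.56  ⇒  cos φ = 0.6410  ⇒  φ ≈ 50.1°.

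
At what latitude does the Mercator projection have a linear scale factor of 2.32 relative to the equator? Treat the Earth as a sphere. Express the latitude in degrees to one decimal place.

64.5°

Mercator scale is k = sec φ = 1/cos φ.
1/cos φ = 2.32  ⇒  cos φ = 0.4310  ⇒  φ = arccos(0.4310) ≈ 64.5°.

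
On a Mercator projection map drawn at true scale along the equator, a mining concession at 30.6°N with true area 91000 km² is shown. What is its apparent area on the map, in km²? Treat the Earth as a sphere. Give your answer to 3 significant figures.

For Mercator, h = k = sec φ (a conformal cylindrical projection has a single point scale, 1/cos φ).
Areal scale = k² = sec²φ = 1/cos²(30.6°) = 1/0.8607² = 1.350.
Apparent area = 91000 × 1.350 ≈ 123000 km².

123000 km²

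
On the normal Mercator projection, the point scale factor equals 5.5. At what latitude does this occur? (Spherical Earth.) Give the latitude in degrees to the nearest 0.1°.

79.5°

Mercator scale is k = sec φ = 1/cos φ.
1/cos φ = 5.5  ⇒  cos φ = 0.1818  ⇒  φ = arccos(0.1818) ≈ 79.5°.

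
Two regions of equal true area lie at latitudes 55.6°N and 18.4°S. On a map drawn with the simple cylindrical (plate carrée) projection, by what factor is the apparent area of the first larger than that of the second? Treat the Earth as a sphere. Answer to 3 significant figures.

1.68

In the plate carrée (x = Rλ, y = Rφ), meridians are true-scale (h = 1) and parallels are stretched by k = sec φ.
Areal scale at 55.6°: h·k = 1.000 × 1.770 = 1.770.
Areal scale at 18.4°: h·k = 1.000 × 1.054 = 1.054.
Ratio = 1.770/1.054 ≈ 1.68.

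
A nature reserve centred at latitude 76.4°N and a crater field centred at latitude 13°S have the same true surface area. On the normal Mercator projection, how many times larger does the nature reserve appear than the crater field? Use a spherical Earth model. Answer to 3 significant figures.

17.2

Mercator areal scale is sec²φ.
At 76.4°: sec²(76.4°) = 1/0.2351² = 18.09.
At 13°: sec²(13°) = 1/0.9744² = 1.053.
Ratio = 18.09/1.053 = cos²(13°)/cos²(76.4°) ≈ 17.2.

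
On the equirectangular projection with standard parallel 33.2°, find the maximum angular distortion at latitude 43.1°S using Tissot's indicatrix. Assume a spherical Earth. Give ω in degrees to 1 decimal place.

The equidistant cylindrical projection with φ₀ = 33.2° has h = 1 (meridians true) and k = cos φ₀ / cos φ along parallels.
At 43.1°: h = 1.000, k = 1.146; principal scales a = 1.146, b = 1.000.
sin(ω/2) = (a − b)/(a + b) = 0.1460/2.146 = 0.06803, so ω = 2 arcsin(0.06803) ≈ 7.8°.

7.8°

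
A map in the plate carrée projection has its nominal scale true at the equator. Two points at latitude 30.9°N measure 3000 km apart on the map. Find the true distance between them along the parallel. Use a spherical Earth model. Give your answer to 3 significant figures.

For the equirectangular projection with φ₀ = 0 (plate carrée), h = 1 along meridians and k = sec φ along parallels.
Along the parallel at 30.9°, map distances are exaggerated by k = sec 30.9° = 1.165.
True distance = 3000 / 1.165 = 3000 × cos 30.9° ≈ 2570 km.

2570 km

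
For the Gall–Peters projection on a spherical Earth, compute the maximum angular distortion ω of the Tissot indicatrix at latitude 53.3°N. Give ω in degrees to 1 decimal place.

Gall–Peters is a cylindrical equal-area projection with standard parallels at ±45°. Cylindrical equal-area (φ₀ = 45°): h = cos φ / cos 45° along meridians, k = cos 45° / cos φ along parallels; h·k = 1.
At 53.3°: h = 0.8452, k = 1.183; principal scales a = 1.183, b = 0.8452.
sin(ω/2) = (a − b)/(a + b) = 0.3380/2.028 = 0.1666, so ω = 2 arcsin(0.1666) ≈ 19.2°.

19.2°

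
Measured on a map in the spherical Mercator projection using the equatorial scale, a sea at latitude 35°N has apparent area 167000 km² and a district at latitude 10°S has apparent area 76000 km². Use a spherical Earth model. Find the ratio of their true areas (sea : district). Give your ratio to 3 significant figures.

Since Mercator area scale is 1/cos²φ, the true area equals the apparent area multiplied by cos²φ.
True area of sea: 167000 × cos²(35°) = 167000 × 0.6710 = 112100 km².
True area of district: 76000 × cos²(10°) = 76000 × 0.9698 = 73710 km².
Ratio = 112100 / 73710 ≈ 1.52.

1.52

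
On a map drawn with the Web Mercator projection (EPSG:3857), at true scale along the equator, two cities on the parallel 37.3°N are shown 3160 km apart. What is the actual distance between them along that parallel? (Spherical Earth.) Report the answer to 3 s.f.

For Mercator, h = k = sec φ (a conformal cylindrical projection has a single point scale, 1/cos φ).
Along the parallel at 37.3°, map distances are exaggerated by k = sec 37.3° = 1.257.
True distance = 3160 / 1.257 = 3160 × cos 37.3° ≈ 2510 km.

2510 km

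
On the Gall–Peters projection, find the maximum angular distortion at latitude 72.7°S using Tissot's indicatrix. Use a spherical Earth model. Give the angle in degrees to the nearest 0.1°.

88.8°

Gall–Peters is a cylindrical equal-area projection with standard parallels at ±45°. A cylindrical equal-area projection with standard parallel φ₀ has meridian scale h = cos φ / cos φ₀ and parallel scale k = cos φ₀ / cos φ (so areas are preserved, h·k = 1).
At 72.7°: h = 0.4206, k = 2.378; principal scales a = 2.378, b = 0.4206.
sin(ω/2) = (a − b)/(a + b) = 1.957/2.798 = 0.6994, so ω = 2 arcsin(0.6994) ≈ 88.8°.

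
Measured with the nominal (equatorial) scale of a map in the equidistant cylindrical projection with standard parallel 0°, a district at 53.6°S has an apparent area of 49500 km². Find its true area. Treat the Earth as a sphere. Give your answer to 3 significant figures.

In the plate carrée (x = Rλ, y = Rφ), meridians are true-scale (h = 1) and parallels are stretched by k = sec φ.
Areal scale = h·k = 1 × sec φ; at 53.6°, h = 1.000, k = 1.685, so h·k = 1.685.
True area = apparent / (areal scale) = 49500 / 1.685 ≈ 29400 km².

29400 km²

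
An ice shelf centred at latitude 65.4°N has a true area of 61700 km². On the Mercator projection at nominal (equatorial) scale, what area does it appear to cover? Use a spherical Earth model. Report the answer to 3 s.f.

Mercator is conformal, so the point scale is isotropic: h = k = sec φ = 1/cos φ.
Areal scale = k² = sec²φ = 1/cos²(65.4°) = 1/0.4163² = 5.771.
Apparent area = 61700 × 5.771 ≈ 356000 km².

356000 km²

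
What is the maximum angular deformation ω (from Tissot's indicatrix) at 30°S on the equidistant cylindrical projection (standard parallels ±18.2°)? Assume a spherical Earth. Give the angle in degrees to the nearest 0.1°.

In the equirectangular projection with standard parallel φ₀ = 18.2° (x = Rλ cos φ₀, y = Rφ), meridians are true-scale (h = 1) and the parallel scale is k = cos φ₀ / cos φ.
At 30°: h = 1.000, k = 1.097; principal scales a = 1.097, b = 1.000.
sin(ω/2) = (a − b)/(a + b) = 0.09693/2.097 = 0.04623, so ω = 2 arcsin(0.04623) ≈ 5.3°.

5.3°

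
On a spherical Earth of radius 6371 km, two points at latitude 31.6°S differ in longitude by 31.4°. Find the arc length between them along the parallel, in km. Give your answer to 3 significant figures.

Arc length along a parallel = R cos φ · Δλ (with Δλ in radians).
= 6371 × cos 31.6° × (31.4° × π/180) = 6371 × 0.8517 × 0.5480 ≈ 2970 km.

2970 km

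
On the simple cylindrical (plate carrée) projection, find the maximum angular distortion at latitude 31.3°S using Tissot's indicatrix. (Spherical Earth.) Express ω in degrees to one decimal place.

9.0°

Plate carrée maps x = Rλ, y = Rφ. The meridian scale is h = 1 and the parallel scale is k = 1/cos φ = sec φ.
At 31.3°: h = 1.000, k = 1.170; principal scales a = 1.170, b = 1.000.
sin(ω/2) = (a − b)/(a + b) = 0.1703/2.170 = 0.07848, so ω = 2 arcsin(0.07848) ≈ 9.0°.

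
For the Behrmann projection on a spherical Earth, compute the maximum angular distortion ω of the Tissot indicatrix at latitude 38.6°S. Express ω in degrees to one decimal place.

The Behrmann projection is cylindrical equal-area with φ₀ = 30°. A cylindrical equal-area projection with standard parallel φ₀ has meridian scale h = cos φ / cos φ₀ and parallel scale k = cos φ₀ / cos φ (so areas are preserved, h·k = 1).
At 38.6°: h = 0.9024, k = 1.108; principal scales a = 1.108, b = 0.9024.
sin(ω/2) = (a − b)/(a + b) = 0.2057/2.011 = 0.1023, so ω = 2 arcsin(0.1023) ≈ 11.7°.

11.7°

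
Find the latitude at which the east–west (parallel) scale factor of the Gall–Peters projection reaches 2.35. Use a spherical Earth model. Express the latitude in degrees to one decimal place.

72.5°

The Gall–Peters projection is cylindrical equal-area with φ₀ = 45°. Cylindrical equal-area (φ₀ = 45°): h = cos φ / cos 45° along meridians, k = cos 45° / cos φ along parallels; h·k = 1.
k = cos φ₀ / cos φ = 2.35  ⇒  cos φ = cos 45° / 2.35 = 0.3009.
φ = arccos(0.3009) ≈ 72.5°.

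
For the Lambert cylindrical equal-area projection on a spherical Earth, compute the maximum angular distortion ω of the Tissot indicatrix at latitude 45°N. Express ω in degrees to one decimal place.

The Lambert cylindrical equal-area projection is the cylindrical equal-area projection with its standard parallel at the equator (φ₀ = 0). For cylindrical equal-area with standard parallel φ₀, h = cos φ / cos φ₀ and k = cos φ₀ / cos φ, so h·k = 1.
At 45°: h = 0.7071, k = 1.414; principal scales a = 1.414, b = 0.7071.
sin(ω/2) = (a − b)/(a + b) = 0.7071/2.121 = 0.3333, so ω = 2 arcsin(0.3333) ≈ 38.9°.

38.9°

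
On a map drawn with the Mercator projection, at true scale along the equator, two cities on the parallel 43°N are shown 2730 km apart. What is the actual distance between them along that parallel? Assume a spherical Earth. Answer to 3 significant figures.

For Mercator, h = k = sec φ (a conformal cylindrical projection has a single point scale, 1/cos φ).
Along the parallel at 43°, map distances are exaggerated by k = sec 43° = 1.367.
True distance = 2730 / 1.367 = 2730 × cos 43° ≈ 2000 km.

2000 km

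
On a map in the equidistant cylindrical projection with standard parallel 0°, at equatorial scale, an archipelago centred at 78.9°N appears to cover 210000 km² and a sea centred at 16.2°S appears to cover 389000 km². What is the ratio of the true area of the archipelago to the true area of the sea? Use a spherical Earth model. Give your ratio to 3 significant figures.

0.108

Plate carrée has h = 1 and k = sec φ, giving areal scale sec φ; true area = (apparent area) · cos φ.
True area of archipelago: 210000 × cos(78.9°) = 210000 × 0.1925 = 40430 km².
True area of sea: 389000 × cos(16.2°) = 389000 × 0.9603 = 373600 km².
Ratio = 40430 / 373600 ≈ 0.108.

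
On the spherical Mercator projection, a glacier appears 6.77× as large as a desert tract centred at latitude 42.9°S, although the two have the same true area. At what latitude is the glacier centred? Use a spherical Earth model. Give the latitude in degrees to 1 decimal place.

73.6°

For equal true areas on Mercator, apparent areas scale as sec²φ, so the ratio is cos²φ₂ / cos²φ₁.
cos²φ₂ / cos²φ₁ = 6.77  ⇒  cos φ₁ = cos 42.9° / √6.77 = 0.7325/2.602 = 0.2815.
φ₁ = arccos(0.2815) ≈ 73.6°.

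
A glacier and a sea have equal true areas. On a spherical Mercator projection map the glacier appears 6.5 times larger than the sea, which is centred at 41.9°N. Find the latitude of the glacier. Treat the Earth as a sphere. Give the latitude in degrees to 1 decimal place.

For equal true areas on Mercator, apparent areas scale as sec²φ, so the ratio is cos²φ₂ / cos²φ₁.
cos²φ₂ / cos²φ₁ = 6.5  ⇒  cos φ₁ = cos 41.9° / √6.5 = 0.7443/2.550 = 0.2919.
φ₁ = arccos(0.2919) ≈ 73.0°.

73.0°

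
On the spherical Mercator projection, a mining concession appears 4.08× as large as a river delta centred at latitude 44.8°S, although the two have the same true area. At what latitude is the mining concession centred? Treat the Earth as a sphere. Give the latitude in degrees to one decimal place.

Mercator areal scale is sec²φ, so apparent-area ratio = sec²φ₁ / sec²φ₂ = cos²φ₂ / cos²φ₁.
cos²φ₂ / cos²φ₁ = 4.08  ⇒  cos φ₁ = cos 44.8° / √4.08 = 0.7096/2.020 = 0.3513.
φ₁ = arccos(0.3513) ≈ 69.4°.

69.4°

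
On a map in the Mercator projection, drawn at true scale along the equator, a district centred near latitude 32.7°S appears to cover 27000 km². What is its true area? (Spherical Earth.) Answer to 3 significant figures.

19100 km²

The Mercator projection is conformal; its linear scale factor is the same in every direction and equals sec φ = 1/cos φ.
Areal scale = k² = sec²φ = 1/cos²(32.7°) = 1/0.8415² = 1.412.
True area = apparent / (areal scale) = 27000 / 1.412 ≈ 19100 km².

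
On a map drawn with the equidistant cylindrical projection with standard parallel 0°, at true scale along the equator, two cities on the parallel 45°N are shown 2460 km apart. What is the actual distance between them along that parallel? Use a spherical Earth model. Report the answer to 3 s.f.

1740 km

Plate carrée maps x = Rλ, y = Rφ. The meridian scale is h = 1 and the parallel scale is k = 1/cos φ = sec φ.
Along the parallel at 45°, map distances are exaggerated by k = sec 45° = 1.414.
True distance = 2460 / 1.414 = 2460 × cos 45° ≈ 1740 km.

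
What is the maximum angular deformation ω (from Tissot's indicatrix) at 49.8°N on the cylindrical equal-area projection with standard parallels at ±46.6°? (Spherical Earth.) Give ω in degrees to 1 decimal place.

7.2°

A cylindrical equal-area projection with standard parallel φ₀ has meridian scale h = cos φ / cos φ₀ and parallel scale k = cos φ₀ / cos φ (so areas are preserved, h·k = 1).
At 49.8°: h = 0.9394, k = 1.064; principal scales a = 1.064, b = 0.9394.
sin(ω/2) = (a − b)/(a + b) = 0.1251/2.004 = 0.06242, so ω = 2 arcsin(0.06242) ≈ 7.2°.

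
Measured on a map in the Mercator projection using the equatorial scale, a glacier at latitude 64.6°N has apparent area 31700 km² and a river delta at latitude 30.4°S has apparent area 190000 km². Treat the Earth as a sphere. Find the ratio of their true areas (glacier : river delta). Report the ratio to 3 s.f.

Mercator's areal exaggeration is sec²φ; hence true area = (apparent area) · cos²φ.
True area of glacier: 31700 × cos²(64.6°) = 31700 × 0.1840 = 5832 km².
True area of river delta: 190000 × cos²(30.4°) = 190000 × 0.7439 = 141300 km².
Ratio = 5832 / 141300 ≈ 0.0413.

0.0413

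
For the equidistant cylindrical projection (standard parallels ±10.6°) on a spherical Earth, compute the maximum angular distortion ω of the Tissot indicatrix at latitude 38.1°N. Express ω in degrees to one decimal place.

In the equirectangular projection with standard parallel φ₀ = 10.6° (x = Rλ cos φ₀, y = Rφ), meridians are true-scale (h = 1) and the parallel scale is k = cos φ₀ / cos φ.
At 38.1°: h = 1.000, k = 1.249; principal scales a = 1.249, b = 1.000.
sin(ω/2) = (a − b)/(a + b) = 0.2491/2.249 = 0.1107, so ω = 2 arcsin(0.1107) ≈ 12.7°.

12.7°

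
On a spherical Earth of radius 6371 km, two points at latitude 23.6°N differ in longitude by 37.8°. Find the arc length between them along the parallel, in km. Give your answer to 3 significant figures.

Arc length along a parallel = R cos φ · Δλ (with Δλ in radians).
= 6371 × cos 23.6° × (37.8° × π/180) = 6371 × 0.9164 × 0.6597 ≈ 3850 km.

3850 km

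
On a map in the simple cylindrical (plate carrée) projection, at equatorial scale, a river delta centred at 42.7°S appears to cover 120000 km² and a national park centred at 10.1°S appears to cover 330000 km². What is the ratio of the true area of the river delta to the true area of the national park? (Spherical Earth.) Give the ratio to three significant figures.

0.271

Plate carrée has h = 1 and k = sec φ, giving areal scale sec φ; true area = (apparent area) · cos φ.
True area of river delta: 120000 × cos(42.7°) = 120000 × 0.7349 = 88190 km².
True area of national park: 330000 × cos(10.1°) = 330000 × 0.9845 = 324900 km².
Ratio = 88190 / 324900 ≈ 0.271.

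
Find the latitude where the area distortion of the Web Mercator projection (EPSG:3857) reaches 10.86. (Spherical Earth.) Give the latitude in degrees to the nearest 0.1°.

Mercator areal scale is sec²φ.
sec²φ = 10.86  ⇒  cos²φ = 0.09208  ⇒  cos φ = 0.3034.
φ = arccos(0.3034) ≈ 72.3°.

72.3°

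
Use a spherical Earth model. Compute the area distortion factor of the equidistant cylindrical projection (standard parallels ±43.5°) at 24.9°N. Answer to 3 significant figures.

With standard parallel φ₀ = 43.5°, the equirectangular projection gives x = Rλ cos φ₀, y = Rφ, so h = 1 and k = cos 43.5° / cos φ.
Areal scale = h·k = 1 × cos φ₀ / cos φ; at 24.9°, h = 1.000, k = 0.7997, so h·k = 0.7997.

0.800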